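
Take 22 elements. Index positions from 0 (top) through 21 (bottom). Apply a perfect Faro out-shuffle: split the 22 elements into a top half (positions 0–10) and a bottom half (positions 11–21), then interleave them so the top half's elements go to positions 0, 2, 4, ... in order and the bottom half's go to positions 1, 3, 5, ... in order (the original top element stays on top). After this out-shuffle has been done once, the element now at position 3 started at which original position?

Work backwards from position 3, undoing one out-shuffle at a time:
3 ← 12
So the element now at position 3 started at position 12.

12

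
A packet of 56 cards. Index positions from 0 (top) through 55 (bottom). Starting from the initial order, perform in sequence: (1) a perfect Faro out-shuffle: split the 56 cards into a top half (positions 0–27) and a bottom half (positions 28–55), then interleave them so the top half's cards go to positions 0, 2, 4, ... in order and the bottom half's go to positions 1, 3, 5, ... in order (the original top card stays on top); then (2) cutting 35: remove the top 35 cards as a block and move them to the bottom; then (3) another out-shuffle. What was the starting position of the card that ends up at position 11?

Undo the operations in reverse order, starting from position 11:
  undo op 3 (out-shuffle, from bottom half): 11 ← 33
  undo op 2 (cut 35): 33 ← 12
  undo op 1 (out-shuffle, from top half): 12 ← 6
So the card at position 11 came from original position 6.

6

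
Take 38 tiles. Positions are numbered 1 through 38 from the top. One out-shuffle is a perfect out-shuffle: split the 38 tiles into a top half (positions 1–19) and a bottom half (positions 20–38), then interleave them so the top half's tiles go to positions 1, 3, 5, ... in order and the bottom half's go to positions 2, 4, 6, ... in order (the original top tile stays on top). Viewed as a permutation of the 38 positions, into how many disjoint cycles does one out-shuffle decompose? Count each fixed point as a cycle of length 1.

Trace each unvisited position around until it returns:
(1) (2 3 5 9 17 33 ... len 36) (38)
3 cycles in total.

3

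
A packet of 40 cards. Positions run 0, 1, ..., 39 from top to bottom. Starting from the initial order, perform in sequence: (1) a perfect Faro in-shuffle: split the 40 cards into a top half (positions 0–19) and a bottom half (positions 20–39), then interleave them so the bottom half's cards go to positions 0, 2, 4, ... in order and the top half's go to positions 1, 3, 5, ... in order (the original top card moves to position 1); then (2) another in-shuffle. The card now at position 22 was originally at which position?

15

Undo the operations in reverse order, starting from position 22:
  undo op 2 (in-shuffle, from bottom half): 22 ← 31
  undo op 1 (in-shuffle, from top half): 31 ← 15
So the card at position 22 came from original position 15.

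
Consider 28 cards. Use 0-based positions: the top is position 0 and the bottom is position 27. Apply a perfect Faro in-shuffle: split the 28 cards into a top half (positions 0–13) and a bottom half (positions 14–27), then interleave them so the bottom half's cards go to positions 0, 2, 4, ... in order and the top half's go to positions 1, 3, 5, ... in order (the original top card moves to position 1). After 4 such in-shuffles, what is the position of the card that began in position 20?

16

Track the card's position through each in-shuffle:
20 → 12 → 25 → 22 → 16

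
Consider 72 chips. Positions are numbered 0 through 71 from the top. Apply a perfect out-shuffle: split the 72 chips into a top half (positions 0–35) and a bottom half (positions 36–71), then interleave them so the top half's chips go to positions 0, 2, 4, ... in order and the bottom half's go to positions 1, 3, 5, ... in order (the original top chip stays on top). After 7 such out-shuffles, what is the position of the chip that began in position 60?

12

Track the chip's position through each out-shuffle:
60 → 49 → 27 → 54 → 37 → 3 → 6 → 12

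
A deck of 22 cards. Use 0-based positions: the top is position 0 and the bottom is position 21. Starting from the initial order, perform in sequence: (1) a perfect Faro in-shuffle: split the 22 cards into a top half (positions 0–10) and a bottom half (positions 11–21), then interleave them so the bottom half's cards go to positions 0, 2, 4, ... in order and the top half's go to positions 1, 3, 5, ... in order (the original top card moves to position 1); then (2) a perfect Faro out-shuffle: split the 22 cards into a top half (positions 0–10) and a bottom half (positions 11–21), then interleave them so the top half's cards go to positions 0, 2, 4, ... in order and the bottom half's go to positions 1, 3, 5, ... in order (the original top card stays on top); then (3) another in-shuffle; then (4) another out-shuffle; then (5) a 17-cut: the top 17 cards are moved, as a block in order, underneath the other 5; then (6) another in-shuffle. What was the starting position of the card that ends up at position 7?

Undo the operations in reverse order, starting from position 7:
  undo op 6 (in-shuffle, from top half): 7 ← 3
  undo op 5 (cut 17): 3 ← 20
  undo op 4 (out-shuffle, from top half): 20 ← 10
  undo op 3 (in-shuffle, from bottom half): 10 ← 16
  undo op 2 (out-shuffle, from top half): 16 ← 8
  undo op 1 (in-shuffle, from bottom half): 8 ← 15
So the card at position 7 came from original position 15.

15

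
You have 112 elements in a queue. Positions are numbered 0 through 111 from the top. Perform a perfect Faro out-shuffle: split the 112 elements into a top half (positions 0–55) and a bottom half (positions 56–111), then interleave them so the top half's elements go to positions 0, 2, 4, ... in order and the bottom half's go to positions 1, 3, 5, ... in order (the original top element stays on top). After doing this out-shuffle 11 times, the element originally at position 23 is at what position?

40

Track the element's position through each out-shuffle:
23 → 46 → 92 → 73 → 35 → 70 → 29 → 58 → 5 → 10 → 20 → 40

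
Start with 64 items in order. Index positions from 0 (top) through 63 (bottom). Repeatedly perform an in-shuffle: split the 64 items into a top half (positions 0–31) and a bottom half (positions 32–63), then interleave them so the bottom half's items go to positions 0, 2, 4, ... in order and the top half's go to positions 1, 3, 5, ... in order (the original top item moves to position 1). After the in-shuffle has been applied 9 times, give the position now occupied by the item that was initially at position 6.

Track the item's position through each in-shuffle:
6 → 13 → 27 → 55 → 46 → 28 → 57 → 50 → 36 → 8

8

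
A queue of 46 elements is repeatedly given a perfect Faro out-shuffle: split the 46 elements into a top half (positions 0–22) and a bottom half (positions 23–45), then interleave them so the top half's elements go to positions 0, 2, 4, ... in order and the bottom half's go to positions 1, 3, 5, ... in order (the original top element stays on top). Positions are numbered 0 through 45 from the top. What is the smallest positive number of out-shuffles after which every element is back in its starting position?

12

The out-shuffle permutes the 46 positions with cycle lengths [1, 1, 2, 4, 4, 4, 6, 12, 12].
Every element is home exactly when every cycle has completed a whole number of laps, i.e. after lcm(1, 2, 4, 6, 12) = 12 out-shuffles.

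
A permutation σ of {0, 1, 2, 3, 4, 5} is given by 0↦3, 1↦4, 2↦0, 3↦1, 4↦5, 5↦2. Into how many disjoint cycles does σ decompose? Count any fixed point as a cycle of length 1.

Cycle decomposition: (0 3 1 4 5 2).
1 cycle.

1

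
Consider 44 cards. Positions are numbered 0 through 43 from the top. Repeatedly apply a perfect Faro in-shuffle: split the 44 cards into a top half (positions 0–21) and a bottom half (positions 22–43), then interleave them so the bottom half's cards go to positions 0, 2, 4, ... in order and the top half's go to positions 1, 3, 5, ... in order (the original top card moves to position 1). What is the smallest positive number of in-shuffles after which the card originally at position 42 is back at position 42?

Follow position 42 under repeated in-shuffles:
42 → 40 → 36 → 28 → 12 → 25 → 6 → 13 → 27 → 10 → 21 → 43 → 42
It first returns after 12 in-shuffles.

12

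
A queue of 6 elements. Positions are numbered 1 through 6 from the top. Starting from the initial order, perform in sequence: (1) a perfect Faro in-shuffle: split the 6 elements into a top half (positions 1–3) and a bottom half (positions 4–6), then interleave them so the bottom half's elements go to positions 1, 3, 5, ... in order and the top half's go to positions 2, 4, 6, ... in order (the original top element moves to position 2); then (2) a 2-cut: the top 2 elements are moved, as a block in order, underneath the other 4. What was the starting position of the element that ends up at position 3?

Undo the operations in reverse order, starting from position 3:
  undo op 2 (cut 2): 3 ← 5
  undo op 1 (in-shuffle, from bottom half): 5 ← 6
So the element at position 3 came from original position 6.

6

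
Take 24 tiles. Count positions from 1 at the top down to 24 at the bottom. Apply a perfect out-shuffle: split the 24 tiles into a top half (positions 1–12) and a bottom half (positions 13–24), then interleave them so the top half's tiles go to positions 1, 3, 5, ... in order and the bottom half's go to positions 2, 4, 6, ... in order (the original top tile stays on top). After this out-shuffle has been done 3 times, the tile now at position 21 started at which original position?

Work backwards from position 21, undoing one out-shuffle at a time:
21 ← 11 ← 6 ← 15
So the tile now at position 21 started at position 15.

15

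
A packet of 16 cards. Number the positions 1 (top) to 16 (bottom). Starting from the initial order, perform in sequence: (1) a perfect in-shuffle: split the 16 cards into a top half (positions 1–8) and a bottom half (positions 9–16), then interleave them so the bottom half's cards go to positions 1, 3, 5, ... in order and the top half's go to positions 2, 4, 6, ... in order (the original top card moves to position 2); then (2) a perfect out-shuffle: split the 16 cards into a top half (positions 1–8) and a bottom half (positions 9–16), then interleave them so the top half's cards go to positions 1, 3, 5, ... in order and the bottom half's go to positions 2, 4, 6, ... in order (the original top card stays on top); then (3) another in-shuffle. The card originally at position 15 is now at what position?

Track the card from position 15 forward through each operation:
  after op 1 (in-shuffle): 15 → 13
  after op 2 (out-shuffle): 13 → 10
  after op 3 (in-shuffle): 10 → 3

3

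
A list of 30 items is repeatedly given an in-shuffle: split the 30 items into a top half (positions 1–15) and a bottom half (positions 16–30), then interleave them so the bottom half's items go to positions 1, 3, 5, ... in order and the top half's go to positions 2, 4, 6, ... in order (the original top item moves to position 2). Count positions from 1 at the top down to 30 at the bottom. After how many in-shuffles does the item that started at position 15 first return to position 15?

5

Follow position 15 under repeated in-shuffles:
15 → 30 → 29 → 27 → 23 → 15
It first returns after 5 in-shuffles.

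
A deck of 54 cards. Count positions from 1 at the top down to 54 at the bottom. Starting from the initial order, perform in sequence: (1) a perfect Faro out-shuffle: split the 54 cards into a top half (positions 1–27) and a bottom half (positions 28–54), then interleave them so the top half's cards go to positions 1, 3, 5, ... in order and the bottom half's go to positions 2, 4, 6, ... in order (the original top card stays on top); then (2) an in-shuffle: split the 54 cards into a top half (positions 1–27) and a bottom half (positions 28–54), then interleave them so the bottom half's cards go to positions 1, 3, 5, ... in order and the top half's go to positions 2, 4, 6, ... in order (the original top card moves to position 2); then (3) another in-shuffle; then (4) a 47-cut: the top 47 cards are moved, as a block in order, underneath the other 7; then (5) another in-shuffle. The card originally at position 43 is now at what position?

Track the card from position 43 forward through each operation:
  after op 1 (out-shuffle): 43 → 32
  after op 2 (in-shuffle): 32 → 9
  after op 3 (in-shuffle): 9 → 18
  after op 4 (cut 47): 18 → 25
  after op 5 (in-shuffle): 25 → 50

50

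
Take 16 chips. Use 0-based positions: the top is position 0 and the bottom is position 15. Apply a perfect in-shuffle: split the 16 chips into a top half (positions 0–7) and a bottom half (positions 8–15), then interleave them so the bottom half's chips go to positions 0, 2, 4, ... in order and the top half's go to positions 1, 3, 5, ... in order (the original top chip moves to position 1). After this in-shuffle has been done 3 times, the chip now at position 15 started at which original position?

Work backwards from position 15, undoing one in-shuffle at a time:
15 ← 7 ← 3 ← 1
So the chip now at position 15 started at position 1.

1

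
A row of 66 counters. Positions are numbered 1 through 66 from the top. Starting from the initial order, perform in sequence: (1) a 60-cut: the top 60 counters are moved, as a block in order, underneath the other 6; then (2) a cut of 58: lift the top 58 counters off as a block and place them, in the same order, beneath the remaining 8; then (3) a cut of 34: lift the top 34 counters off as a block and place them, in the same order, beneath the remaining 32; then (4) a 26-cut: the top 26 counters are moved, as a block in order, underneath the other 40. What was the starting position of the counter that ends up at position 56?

36

Undo the operations in reverse order, starting from position 56:
  undo op 4 (cut 26): 56 ← 16
  undo op 3 (cut 34): 16 ← 50
  undo op 2 (cut 58): 50 ← 42
  undo op 1 (cut 60): 42 ← 36
So the counter at position 56 came from original position 36.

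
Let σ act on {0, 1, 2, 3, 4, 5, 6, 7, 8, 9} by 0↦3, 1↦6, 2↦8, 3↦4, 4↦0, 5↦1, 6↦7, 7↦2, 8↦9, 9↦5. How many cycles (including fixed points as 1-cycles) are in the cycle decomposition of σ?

2

Cycle decomposition: (0 3 4) (1 6 7 2 8 9 5).
2 cycles.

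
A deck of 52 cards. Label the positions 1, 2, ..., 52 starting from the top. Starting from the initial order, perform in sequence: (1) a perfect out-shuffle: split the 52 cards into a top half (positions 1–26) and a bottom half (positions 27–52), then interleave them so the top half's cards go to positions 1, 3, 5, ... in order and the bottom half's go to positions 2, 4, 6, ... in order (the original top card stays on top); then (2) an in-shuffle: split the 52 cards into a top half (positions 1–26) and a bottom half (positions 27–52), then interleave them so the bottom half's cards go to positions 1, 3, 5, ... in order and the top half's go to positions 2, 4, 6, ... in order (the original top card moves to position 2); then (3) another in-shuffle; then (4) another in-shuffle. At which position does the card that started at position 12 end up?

25

Track the card from position 12 forward through each operation:
  after op 1 (out-shuffle): 12 → 23
  after op 2 (in-shuffle): 23 → 46
  after op 3 (in-shuffle): 46 → 39
  after op 4 (in-shuffle): 39 → 25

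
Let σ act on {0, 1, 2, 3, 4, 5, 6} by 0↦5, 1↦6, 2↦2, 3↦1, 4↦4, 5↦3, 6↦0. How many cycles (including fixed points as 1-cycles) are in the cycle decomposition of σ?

3

Cycle decomposition: (0 5 3 1 6) (2) (4).
3 cycles.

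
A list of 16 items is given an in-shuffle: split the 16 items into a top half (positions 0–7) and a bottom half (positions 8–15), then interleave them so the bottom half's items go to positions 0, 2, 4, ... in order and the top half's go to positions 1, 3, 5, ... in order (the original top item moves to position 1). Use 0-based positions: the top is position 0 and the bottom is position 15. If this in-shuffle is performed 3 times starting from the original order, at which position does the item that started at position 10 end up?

Track the item's position through each in-shuffle:
10 → 4 → 9 → 2

2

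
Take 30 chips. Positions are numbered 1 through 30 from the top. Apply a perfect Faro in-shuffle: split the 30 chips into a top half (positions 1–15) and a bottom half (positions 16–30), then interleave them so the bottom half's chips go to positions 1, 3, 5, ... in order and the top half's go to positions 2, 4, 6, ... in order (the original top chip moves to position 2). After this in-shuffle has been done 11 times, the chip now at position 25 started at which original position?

Work backwards from position 25, undoing one in-shuffle at a time:
25 ← 28 ← 14 ← 7 ← 19 ← 25 ← 28 ← 14 ← 7 ← 19 ← 25 ← 28
So the chip now at position 25 started at position 28.

28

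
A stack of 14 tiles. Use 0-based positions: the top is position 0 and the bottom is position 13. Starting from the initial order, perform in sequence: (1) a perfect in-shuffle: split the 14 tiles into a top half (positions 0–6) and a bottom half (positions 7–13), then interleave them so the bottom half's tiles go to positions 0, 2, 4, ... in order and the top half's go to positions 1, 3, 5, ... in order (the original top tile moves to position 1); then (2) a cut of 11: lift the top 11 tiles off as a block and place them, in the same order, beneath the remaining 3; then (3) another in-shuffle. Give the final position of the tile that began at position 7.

Track the tile from position 7 forward through each operation:
  after op 1 (in-shuffle): 7 → 0
  after op 2 (cut 11): 0 → 3
  after op 3 (in-shuffle): 3 → 7

7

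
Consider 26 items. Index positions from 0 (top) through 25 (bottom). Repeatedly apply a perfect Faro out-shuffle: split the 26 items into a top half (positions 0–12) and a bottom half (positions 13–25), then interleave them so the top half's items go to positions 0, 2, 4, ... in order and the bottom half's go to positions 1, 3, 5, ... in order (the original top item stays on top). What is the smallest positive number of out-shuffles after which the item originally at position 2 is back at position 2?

Follow position 2 under repeated out-shuffles:
2 → 4 → 8 → 16 → 7 → 14 → 3 → 6 → 12 → 24 → 23 → 21 → 17 → 9 → 18 → 11 → 22 → 19 → 13 → 1 → 2
It first returns after 20 out-shuffles.

20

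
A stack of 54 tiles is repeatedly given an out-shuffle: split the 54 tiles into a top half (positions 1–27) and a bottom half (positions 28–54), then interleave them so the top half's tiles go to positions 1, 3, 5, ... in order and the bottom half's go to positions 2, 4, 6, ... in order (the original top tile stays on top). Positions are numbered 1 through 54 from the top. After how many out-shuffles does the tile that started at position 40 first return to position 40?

52

Follow position 40 under repeated out-shuffles:
40 → 26 → 51 → 48 → 42 → 30 → 6 → 11 → ... → 40 (length 52)
It first returns after 52 out-shuffles.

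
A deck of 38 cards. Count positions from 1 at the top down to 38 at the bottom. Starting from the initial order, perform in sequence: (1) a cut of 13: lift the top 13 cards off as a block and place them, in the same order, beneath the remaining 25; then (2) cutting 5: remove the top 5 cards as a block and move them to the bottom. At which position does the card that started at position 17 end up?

37

Track the card from position 17 forward through each operation:
  after op 1 (cut 13): 17 → 4
  after op 2 (cut 5): 4 → 37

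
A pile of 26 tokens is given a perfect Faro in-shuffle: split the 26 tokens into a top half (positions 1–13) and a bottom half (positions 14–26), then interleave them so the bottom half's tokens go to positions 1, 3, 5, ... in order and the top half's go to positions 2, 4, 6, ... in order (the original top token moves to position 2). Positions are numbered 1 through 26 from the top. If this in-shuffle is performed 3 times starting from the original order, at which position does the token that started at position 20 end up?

25

Track the token's position through each in-shuffle:
20 → 13 → 26 → 25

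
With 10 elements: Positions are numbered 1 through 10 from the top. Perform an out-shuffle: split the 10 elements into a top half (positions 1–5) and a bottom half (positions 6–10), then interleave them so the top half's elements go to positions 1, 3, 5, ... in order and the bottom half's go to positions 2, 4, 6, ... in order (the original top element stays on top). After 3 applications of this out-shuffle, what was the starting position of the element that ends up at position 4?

7

Work backwards from position 4, undoing one out-shuffle at a time:
4 ← 7 ← 4 ← 7
So the element now at position 4 started at position 7.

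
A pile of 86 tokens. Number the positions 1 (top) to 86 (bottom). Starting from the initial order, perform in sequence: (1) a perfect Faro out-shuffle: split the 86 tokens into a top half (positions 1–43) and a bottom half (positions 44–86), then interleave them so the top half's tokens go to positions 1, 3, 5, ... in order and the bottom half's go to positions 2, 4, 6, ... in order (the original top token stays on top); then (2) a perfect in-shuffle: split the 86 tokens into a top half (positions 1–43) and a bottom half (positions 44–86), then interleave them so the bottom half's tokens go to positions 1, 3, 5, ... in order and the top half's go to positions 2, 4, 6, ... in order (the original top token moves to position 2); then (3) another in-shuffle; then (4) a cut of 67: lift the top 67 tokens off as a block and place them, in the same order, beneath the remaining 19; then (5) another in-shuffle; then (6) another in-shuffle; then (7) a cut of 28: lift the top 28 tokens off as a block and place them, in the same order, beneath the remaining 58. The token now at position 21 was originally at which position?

Undo the operations in reverse order, starting from position 21:
  undo op 7 (cut 28): 21 ← 49
  undo op 6 (in-shuffle, from bottom half): 49 ← 68
  undo op 5 (in-shuffle, from top half): 68 ← 34
  undo op 4 (cut 67): 34 ← 15
  undo op 3 (in-shuffle, from bottom half): 15 ← 51
  undo op 2 (in-shuffle, from bottom half): 51 ← 69
  undo op 1 (out-shuffle, from top half): 69 ← 35
So the token at position 21 came from original position 35.

35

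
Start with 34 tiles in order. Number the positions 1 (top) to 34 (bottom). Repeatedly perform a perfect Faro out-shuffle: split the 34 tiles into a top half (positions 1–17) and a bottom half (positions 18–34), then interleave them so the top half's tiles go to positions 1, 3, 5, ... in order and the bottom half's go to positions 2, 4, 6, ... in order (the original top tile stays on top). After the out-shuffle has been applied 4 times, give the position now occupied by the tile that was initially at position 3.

33

Track the tile's position through each out-shuffle:
3 → 5 → 9 → 17 → 33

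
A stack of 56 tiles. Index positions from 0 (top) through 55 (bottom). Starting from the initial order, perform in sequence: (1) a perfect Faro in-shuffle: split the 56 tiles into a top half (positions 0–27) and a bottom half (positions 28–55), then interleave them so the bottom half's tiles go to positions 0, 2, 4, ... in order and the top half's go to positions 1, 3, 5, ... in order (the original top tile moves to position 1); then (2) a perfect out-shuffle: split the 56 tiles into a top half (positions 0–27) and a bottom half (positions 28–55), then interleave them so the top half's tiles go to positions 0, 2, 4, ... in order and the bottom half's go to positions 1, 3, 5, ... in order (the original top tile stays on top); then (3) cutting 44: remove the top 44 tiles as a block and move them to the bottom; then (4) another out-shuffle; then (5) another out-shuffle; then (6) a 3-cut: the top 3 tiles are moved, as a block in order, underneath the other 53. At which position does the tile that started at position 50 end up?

Track the tile from position 50 forward through each operation:
  after op 1 (in-shuffle): 50 → 44
  after op 2 (out-shuffle): 44 → 33
  after op 3 (cut 44): 33 → 45
  after op 4 (out-shuffle): 45 → 35
  after op 5 (out-shuffle): 35 → 15
  after op 6 (cut 3): 15 → 12

12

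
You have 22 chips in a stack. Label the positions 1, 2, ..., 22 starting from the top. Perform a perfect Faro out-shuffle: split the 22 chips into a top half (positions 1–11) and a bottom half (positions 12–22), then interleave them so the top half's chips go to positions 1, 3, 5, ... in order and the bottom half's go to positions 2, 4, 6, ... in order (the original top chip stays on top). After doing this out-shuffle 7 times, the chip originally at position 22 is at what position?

Position 22 is a fixed point of every out-shuffle, so the chip never moves.

22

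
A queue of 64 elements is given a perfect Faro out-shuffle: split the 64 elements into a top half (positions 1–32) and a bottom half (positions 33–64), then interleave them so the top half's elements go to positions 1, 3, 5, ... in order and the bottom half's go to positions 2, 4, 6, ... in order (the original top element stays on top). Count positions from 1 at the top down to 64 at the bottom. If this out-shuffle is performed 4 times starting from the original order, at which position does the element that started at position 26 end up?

Track the element's position through each out-shuffle:
26 → 51 → 38 → 12 → 23

23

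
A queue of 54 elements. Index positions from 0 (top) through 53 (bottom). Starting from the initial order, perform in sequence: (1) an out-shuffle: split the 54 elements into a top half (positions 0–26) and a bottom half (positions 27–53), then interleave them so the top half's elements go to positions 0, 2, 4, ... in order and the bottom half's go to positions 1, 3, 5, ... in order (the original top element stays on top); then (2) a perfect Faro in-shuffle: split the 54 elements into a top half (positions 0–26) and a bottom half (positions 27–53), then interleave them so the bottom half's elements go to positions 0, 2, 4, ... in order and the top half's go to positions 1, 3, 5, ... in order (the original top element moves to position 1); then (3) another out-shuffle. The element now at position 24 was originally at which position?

Undo the operations in reverse order, starting from position 24:
  undo op 3 (out-shuffle, from top half): 24 ← 12
  undo op 2 (in-shuffle, from bottom half): 12 ← 33
  undo op 1 (out-shuffle, from bottom half): 33 ← 43
So the element at position 24 came from original position 43.

43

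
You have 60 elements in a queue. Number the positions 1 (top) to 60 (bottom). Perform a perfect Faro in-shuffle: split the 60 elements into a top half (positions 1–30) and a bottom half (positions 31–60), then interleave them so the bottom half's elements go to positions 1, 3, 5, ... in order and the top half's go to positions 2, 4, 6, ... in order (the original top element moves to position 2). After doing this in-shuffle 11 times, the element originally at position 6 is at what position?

Track the element's position through each in-shuffle:
6 → 12 → 24 → 48 → 35 → 9 → 18 → 36 → 11 → 22 → 44 → 27

27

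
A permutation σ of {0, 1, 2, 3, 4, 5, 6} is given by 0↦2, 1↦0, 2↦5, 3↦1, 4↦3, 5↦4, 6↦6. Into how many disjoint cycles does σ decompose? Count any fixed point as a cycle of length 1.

2

Cycle decomposition: (0 2 5 4 3 1) (6).
2 cycles.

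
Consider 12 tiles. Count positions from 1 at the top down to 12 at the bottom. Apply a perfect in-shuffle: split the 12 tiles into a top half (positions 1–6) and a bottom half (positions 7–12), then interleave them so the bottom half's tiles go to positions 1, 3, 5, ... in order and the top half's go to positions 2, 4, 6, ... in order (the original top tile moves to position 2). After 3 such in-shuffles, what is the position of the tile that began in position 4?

Track the tile's position through each in-shuffle:
4 → 8 → 3 → 6

6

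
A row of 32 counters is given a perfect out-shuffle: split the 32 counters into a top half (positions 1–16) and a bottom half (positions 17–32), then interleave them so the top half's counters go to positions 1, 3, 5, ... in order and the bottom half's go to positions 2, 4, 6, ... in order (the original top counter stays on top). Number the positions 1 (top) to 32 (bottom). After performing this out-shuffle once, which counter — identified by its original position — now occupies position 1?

1

Work backwards from position 1, undoing one out-shuffle at a time:
1 ← 1
So the counter now at position 1 started at position 1.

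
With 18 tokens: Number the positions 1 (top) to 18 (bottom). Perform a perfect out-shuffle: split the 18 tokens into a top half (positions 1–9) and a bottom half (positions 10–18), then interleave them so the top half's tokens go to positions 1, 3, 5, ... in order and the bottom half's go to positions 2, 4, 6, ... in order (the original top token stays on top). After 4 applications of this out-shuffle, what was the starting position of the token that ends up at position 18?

Work backwards from position 18, undoing one out-shuffle at a time:
18 ← 18 ← 18 ← 18 ← 18
So the token now at position 18 started at position 18.

18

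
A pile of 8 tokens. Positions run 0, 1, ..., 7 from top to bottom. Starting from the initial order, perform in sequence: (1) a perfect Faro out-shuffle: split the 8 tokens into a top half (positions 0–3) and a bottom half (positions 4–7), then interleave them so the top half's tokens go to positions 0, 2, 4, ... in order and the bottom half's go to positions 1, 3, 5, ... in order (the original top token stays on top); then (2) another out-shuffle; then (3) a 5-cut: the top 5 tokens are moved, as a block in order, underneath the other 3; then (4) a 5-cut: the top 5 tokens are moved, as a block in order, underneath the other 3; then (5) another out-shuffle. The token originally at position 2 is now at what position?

7

Track the token from position 2 forward through each operation:
  after op 1 (out-shuffle): 2 → 4
  after op 2 (out-shuffle): 4 → 1
  after op 3 (cut 5): 1 → 4
  after op 4 (cut 5): 4 → 7
  after op 5 (out-shuffle): 7 → 7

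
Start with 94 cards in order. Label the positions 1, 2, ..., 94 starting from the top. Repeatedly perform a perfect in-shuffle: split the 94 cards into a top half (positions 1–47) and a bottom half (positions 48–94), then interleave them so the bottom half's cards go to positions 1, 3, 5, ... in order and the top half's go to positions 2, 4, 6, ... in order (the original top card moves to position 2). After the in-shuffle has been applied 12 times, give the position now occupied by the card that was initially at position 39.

Track the card's position through each in-shuffle:
39 → 78 → 61 → 27 → 54 → 13 → 26 → 52 → 9 → 18 → 36 → 72 → 49

49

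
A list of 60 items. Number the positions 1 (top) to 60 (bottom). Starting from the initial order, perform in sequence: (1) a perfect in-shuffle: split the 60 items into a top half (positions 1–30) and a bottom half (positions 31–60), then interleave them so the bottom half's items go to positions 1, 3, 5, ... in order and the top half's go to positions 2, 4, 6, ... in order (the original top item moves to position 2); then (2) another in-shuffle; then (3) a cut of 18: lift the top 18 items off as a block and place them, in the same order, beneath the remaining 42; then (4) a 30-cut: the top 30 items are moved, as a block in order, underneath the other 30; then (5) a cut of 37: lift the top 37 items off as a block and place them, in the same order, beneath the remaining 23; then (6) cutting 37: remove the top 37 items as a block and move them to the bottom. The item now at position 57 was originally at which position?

30

Undo the operations in reverse order, starting from position 57:
  undo op 6 (cut 37): 57 ← 34
  undo op 5 (cut 37): 34 ← 11
  undo op 4 (cut 30): 11 ← 41
  undo op 3 (cut 18): 41 ← 59
  undo op 2 (in-shuffle, from bottom half): 59 ← 60
  undo op 1 (in-shuffle, from top half): 60 ← 30
So the item at position 57 came from original position 30.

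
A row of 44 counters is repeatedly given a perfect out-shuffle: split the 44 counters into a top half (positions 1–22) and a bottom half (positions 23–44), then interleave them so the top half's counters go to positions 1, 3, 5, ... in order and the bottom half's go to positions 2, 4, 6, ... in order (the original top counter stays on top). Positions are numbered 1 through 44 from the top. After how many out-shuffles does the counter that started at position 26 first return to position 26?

14

Follow position 26 under repeated out-shuffles:
26 → 8 → 15 → 29 → 14 → 27 → 10 → 19 → 37 → 30 → 16 → 31 → 18 → 35 → 26
It first returns after 14 out-shuffles.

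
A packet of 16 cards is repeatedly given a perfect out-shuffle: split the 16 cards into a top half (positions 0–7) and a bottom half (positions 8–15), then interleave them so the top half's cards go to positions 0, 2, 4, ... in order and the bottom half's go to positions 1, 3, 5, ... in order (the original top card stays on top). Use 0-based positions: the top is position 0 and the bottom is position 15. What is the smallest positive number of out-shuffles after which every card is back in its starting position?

The out-shuffle permutes the 16 positions with cycle lengths [1, 1, 2, 4, 4, 4].
Every card is home exactly when every cycle has completed a whole number of laps, i.e. after lcm(1, 2, 4) = 4 out-shuffles.

4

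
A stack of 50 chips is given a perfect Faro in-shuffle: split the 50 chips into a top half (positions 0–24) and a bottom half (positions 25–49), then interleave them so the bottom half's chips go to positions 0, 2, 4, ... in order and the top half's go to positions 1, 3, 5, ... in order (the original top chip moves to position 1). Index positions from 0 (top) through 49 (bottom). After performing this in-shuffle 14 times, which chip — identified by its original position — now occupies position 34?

37

Work backwards from position 34, undoing one in-shuffle at a time:
34 ← 42 ← 46 ← 48 ← 49 ← ... ← 37 (14 steps).
So the chip now at position 34 started at position 37.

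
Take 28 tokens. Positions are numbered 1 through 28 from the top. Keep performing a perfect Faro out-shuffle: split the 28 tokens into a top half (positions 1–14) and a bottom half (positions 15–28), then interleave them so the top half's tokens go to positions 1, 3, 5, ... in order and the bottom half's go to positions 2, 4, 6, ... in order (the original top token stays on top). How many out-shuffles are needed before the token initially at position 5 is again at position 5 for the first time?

Follow position 5 under repeated out-shuffles:
5 → 9 → 17 → 6 → 11 → 21 → 14 → 27 → 26 → 24 → 20 → 12 → 23 → 18 → 8 → 15 → 2 → 3 → 5
It first returns after 18 out-shuffles.

18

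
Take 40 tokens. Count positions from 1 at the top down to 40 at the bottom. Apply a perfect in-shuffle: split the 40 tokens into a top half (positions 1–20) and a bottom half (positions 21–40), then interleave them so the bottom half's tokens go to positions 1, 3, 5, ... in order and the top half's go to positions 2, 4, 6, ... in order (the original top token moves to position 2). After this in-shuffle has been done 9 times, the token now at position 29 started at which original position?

24

Work backwards from position 29, undoing one in-shuffle at a time:
29 ← 35 ← 38 ← 19 ← 30 ← 15 ← 28 ← 14 ← 7 ← 24
So the token now at position 29 started at position 24.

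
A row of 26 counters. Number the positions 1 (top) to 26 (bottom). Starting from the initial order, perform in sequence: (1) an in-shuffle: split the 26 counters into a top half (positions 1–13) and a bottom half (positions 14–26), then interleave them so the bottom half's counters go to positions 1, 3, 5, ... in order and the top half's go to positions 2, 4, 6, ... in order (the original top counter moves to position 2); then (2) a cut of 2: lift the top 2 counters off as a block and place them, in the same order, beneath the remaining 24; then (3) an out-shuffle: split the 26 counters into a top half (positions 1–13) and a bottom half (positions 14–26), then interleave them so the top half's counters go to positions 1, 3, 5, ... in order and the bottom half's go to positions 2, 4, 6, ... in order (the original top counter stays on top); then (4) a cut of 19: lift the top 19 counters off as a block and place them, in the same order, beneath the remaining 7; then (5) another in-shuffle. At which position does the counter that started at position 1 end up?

14

Track the counter from position 1 forward through each operation:
  after op 1 (in-shuffle): 1 → 2
  after op 2 (cut 2): 2 → 26
  after op 3 (out-shuffle): 26 → 26
  after op 4 (cut 19): 26 → 7
  after op 5 (in-shuffle): 7 → 14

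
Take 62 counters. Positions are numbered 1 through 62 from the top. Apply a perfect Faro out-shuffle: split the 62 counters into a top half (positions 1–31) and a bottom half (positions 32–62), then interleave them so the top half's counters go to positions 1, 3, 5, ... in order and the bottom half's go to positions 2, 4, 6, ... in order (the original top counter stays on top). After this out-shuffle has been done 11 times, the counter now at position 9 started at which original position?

Work backwards from position 9, undoing one out-shuffle at a time:
9 ← 5 ← 3 ← 2 ← 32 ← 47 ← 24 ← 43 ← 22 ← 42 ← 52 ← 57
So the counter now at position 9 started at position 57.

57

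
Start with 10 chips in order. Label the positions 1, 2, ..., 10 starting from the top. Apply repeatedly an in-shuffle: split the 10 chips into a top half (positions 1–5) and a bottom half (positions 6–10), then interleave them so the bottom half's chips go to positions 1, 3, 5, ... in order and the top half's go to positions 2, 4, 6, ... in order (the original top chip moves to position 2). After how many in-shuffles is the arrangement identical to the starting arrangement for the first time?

The in-shuffle permutes the 10 positions with cycle lengths [10].
Every chip is home exactly when every cycle has completed a whole number of laps, i.e. after lcm(10) = 10 in-shuffles.

10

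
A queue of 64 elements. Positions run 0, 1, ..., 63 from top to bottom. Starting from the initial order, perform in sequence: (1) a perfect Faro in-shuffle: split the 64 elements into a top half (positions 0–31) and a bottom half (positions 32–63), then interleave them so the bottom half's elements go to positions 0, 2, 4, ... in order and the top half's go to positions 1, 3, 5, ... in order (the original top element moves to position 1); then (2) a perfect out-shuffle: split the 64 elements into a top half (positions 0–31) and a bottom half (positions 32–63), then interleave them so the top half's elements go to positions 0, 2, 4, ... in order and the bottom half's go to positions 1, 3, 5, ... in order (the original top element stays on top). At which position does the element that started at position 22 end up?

Track the element from position 22 forward through each operation:
  after op 1 (in-shuffle): 22 → 45
  after op 2 (out-shuffle): 45 → 27

27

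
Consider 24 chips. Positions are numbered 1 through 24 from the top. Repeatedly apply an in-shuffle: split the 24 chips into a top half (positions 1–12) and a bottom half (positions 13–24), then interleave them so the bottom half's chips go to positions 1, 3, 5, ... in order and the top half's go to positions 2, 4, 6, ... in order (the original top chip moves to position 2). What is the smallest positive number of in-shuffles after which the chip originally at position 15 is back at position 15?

Follow position 15 under repeated in-shuffles:
15 → 5 → 10 → 20 → 15
It first returns after 4 in-shuffles.

4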